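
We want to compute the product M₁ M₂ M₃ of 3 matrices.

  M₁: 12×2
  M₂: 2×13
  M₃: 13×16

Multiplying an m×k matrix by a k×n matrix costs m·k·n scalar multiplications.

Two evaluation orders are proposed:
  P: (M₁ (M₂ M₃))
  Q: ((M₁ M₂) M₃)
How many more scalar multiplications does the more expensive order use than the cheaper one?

Order P = (M₁ (M₂ M₃)): (M₂ M₃): 2×13 by 13×16 → 2×16, cost 2·13·16 = 416; (M₁ (M₂ M₃)): 12×2 by 2×16 → 12×16, cost 12·2·16 = 384; cumulative 800. Total 800.
Order Q = ((M₁ M₂) M₃): (M₁ M₂): 12×2 by 2×13 → 12×13, cost 12·2·13 = 312; ((M₁ M₂) M₃): 12×13 by 13×16 → 12×16, cost 12·13·16 = 2496; cumulative 2808. Total 2808.
Difference: |800 − 2808| = 2008.

2008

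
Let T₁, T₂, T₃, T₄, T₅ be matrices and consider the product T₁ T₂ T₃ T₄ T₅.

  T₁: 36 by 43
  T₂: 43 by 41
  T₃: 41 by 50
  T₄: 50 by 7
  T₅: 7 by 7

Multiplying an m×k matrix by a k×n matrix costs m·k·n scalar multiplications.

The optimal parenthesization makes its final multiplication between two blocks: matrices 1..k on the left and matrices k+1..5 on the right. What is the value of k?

Adjacent pairs: T₁T₂ = 36·43·41 = 63468; T₂T₃ = 43·41·50 = 88150; T₃T₄ = 41·50·7 = 14350; T₄T₅ = 50·7·7 = 2450.
Length 3: T₁..T₃: k=1: 0+88150+36·43·50=165550; k=2: 63468+0+36·41·50=137268 → min 137268 | T₂..T₄: k=2: 0+14350+43·41·7=26691; k=3: 88150+0+43·50·7=103200 → min 26691 | T₃..T₅: k=3: 0+2450+41·50·7=16800; k=4: 14350+0+41·7·7=16359 → min 16359.
Length 4: T₁..T₄: k=1: 0+26691+36·43·7=37527; k=2: 63468+14350+36·41·7=88150; k=3: 137268+0+36·50·7=149868 → min 37527 | T₂..T₅: k=2: 0+16359+43·41·7=28700; k=3: 88150+2450+43·50·7=105650; k=4: 26691+0+43·7·7=28798 → min 28700.
Top-level splits: k=1: (T₁..T₁)·(T₂..T₅) → 0+28700+36·43·7 = 39536; k=2: (T₁..T₂)·(T₃..T₅) → 63468+16359+36·41·7 = 90159; k=3: (T₁..T₃)·(T₄..T₅) → 137268+2450+36·50·7 = 152318; k=4: (T₁..T₄)·(T₅..T₅) → 37527+0+36·7·7 = 39291.
Best split is after T₄, i.e. k = 4.

4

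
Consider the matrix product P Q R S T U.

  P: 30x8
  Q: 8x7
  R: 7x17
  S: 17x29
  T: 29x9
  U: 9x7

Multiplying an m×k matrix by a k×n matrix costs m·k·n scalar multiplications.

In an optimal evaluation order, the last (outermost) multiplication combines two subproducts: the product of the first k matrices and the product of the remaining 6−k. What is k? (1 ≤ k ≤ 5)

1

Adjacent pairs: PQ = 30·8·7 = 1680; QR = 8·7·17 = 952; RS = 7·17·29 = 3451; ST = 17·29·9 = 4437; TU = 29·9·7 = 1827.
Length 3: P..R: k=1: 0+952+30·8·17=5032; k=2: 1680+0+30·7·17=5250 → min 5032 | Q..S: k=2: 0+3451+8·7·29=5075; k=3: 952+0+8·17·29=4896 → min 4896 | R..T: k=3: 0+4437+7·17·9=5508; k=4: 3451+0+7·29·9=5278 → min 5278 | S..U: k=4: 0+1827+17·29·7=5278; k=5: 4437+0+17·9·7=5508 → min 5278.
Length 4: P..S: k=1: 0+4896+30·8·29=11856; k=2: 1680+3451+30·7·29=11221; k=3: 5032+0+30·17·29=19822 → min 11221 | Q..T: k=2: 0+5278+8·7·9=5782; k=3: 952+4437+8·17·9=6613; k=4: 4896+0+8·29·9=6984 → min 5782 | R..U: k=3: 0+5278+7·17·7=6111; k=4: 3451+1827+7·29·7=6699; k=5: 5278+0+7·9·7=5719 → min 5719.
Length 5: P..T: k=1: 0+5782+30·8·9=7942; k=2: 1680+5278+30·7·9=8848; k=3: 5032+4437+30·17·9=14059; k=4: 11221+0+30·29·9=19051 → min 7942 | Q..U: k=2: 0+5719+8·7·7=6111; k=3: 952+5278+8·17·7=7182; k=4: 4896+1827+8·29·7=8347; k=5: 5782+0+8·9·7=6286 → min 6111.
Top-level splits: k=1: (P..P)·(Q..U) → 0+6111+30·8·7 = 7791; k=2: (P..Q)·(R..U) → 1680+5719+30·7·7 = 8869; k=3: (P..R)·(S..U) → 5032+5278+30·17·7 = 13880; k=4: (P..S)·(T..U) → 11221+1827+30·29·7 = 19138; k=5: (P..T)·(U..U) → 7942+0+30·9·7 = 9832.
Best split is after P, i.e. k = 1.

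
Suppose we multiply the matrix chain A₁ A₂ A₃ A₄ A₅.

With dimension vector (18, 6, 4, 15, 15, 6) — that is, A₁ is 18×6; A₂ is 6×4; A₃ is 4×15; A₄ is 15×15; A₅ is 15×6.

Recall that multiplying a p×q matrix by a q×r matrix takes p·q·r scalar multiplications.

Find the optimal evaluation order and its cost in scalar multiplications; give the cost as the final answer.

Adjacent pairs: A₁A₂ = 18·6·4 = 432; A₂A₃ = 6·4·15 = 360; A₃A₄ = 4·15·15 = 900; A₄A₅ = 15·15·6 = 1350.
Length 3: A₁..A₃: k=1: 0+360+18·6·15=1980; k=2: 432+0+18·4·15=1512 → min 1512 | A₂..A₄: k=2: 0+900+6·4·15=1260; k=3: 360+0+6·15·15=1710 → min 1260 | A₃..A₅: k=3: 0+1350+4·15·6=1710; k=4: 900+0+4·15·6=1260 → min 1260.
Length 4: A₁..A₄: k=1: 0+1260+18·6·15=2880; k=2: 432+900+18·4·15=2412; k=3: 1512+0+18·15·15=5562 → min 2412 | A₂..A₅: k=2: 0+1260+6·4·6=1404; k=3: 360+1350+6·15·6=2250; k=4: 1260+0+6·15·6=1800 → min 1404.
Length 5: A₁..A₅: k=1: 0+1404+18·6·6=2052; k=2: 432+1260+18·4·6=2124; k=3: 1512+1350+18·15·6=4482; k=4: 2412+0+18·15·6=4032 → min 2052.
Optimal parenthesization: (A₁ (A₂ ((A₃ A₄) A₅))) with cost 2052.

2052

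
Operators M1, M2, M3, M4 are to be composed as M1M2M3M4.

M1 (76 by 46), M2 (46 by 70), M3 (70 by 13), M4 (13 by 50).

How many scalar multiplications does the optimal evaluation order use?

Adjacent pairs: M1M2 = 76·46·70 = 244720; M2M3 = 46·70·13 = 41860; M3M4 = 70·13·50 = 45500.
Length 3: M1..M3: k=1: 0+41860+76·46·13=87308; k=2: 244720+0+76·70·13=313880 → min 87308 | M2..M4: k=2: 0+45500+46·70·50=206500; k=3: 41860+0+46·13·50=71760 → min 71760.
Length 4: M1..M4: k=1: 0+71760+76·46·50=246560; k=2: 244720+45500+76·70·50=556220; k=3: 87308+0+76·13·50=136708 → min 136708.
Optimal order: ((M1(M2M3))M4) with cost 136708.

136708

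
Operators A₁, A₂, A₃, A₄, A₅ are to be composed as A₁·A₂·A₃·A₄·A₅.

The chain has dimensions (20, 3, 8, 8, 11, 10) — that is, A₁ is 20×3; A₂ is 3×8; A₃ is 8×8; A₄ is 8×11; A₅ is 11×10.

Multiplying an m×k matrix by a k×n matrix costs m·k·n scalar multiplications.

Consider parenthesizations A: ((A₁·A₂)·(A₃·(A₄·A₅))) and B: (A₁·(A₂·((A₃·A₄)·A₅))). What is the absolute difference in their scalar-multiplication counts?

Order A = ((A₁·A₂)·(A₃·(A₄·A₅))): (A₁·A₂): 20×3 by 3×8 → 20×8, cost 20·3·8 = 480; (A₄·A₅): 8×11 by 11×10 → 8×10, cost 8·11·10 = 880; (A₃·(A₄·A₅)): 8×8 by 8×10 → 8×10, cost 8·8·10 = 640; cumulative 1520; ((A₁·A₂)·(A₃·(A₄·A₅))): 20×8 by 8×10 → 20×10, cost 20·8·10 = 1600; cumulative 3600. Total 3600.
Order B = (A₁·(A₂·((A₃·A₄)·A₅))): (A₃·A₄): 8×8 by 8×11 → 8×11, cost 8·8·11 = 704; ((A₃·A₄)·A₅): 8×11 by 11×10 → 8×10, cost 8·11·10 = 880; cumulative 1584; (A₂·((A₃·A₄)·A₅)): 3×8 by 8×10 → 3×10, cost 3·8·10 = 240; cumulative 1824; (A₁·(A₂·((A₃·A₄)·A₅))): 20×3 by 3×10 → 20×10, cost 20·3·10 = 600; cumulative 2424. Total 2424.
Difference: |3600 − 2424| = 1176.

1176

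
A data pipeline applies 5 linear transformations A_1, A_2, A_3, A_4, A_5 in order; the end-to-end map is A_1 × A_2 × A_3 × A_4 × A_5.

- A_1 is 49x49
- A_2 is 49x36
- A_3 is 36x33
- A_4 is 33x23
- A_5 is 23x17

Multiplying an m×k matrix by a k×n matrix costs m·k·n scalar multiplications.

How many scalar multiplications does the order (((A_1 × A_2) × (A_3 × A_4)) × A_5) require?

173491

(A_1 × A_2): 49×49 by 49×36 → 49×36, cost 49·49·36 = 86436
(A_3 × A_4): 36×33 by 33×23 → 36×23, cost 36·33·23 = 27324
((A_1 × A_2) × (A_3 × A_4)): 49×36 by 36×23 → 49×23, cost 49·36·23 = 40572; cumulative 154332
(((A_1 × A_2) × (A_3 × A_4)) × A_5): 49×23 by 23×17 → 49×17, cost 49·23·17 = 19159; cumulative 173491
Total: 173491 scalar multiplications.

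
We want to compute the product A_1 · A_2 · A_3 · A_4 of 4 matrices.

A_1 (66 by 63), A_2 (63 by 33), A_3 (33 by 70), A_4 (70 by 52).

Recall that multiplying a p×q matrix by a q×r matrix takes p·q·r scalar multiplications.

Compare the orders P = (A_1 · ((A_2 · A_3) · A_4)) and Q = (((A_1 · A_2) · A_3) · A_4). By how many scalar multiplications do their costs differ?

Order P = (A_1 · ((A_2 · A_3) · A_4)): (A_2 · A_3): 63×33 by 33×70 → 63×70, cost 63·33·70 = 145530; ((A_2 · A_3) · A_4): 63×70 by 70×52 → 63×52, cost 63·70·52 = 229320; cumulative 374850; (A_1 · ((A_2 · A_3) · A_4)): 66×63 by 63×52 → 66×52, cost 66·63·52 = 216216; cumulative 591066. Total 591066.
Order Q = (((A_1 · A_2) · A_3) · A_4): (A_1 · A_2): 66×63 by 63×33 → 66×33, cost 66·63·33 = 137214; ((A_1 · A_2) · A_3): 66×33 by 33×70 → 66×70, cost 66·33·70 = 152460; cumulative 289674; (((A_1 · A_2) · A_3) · A_4): 66×70 by 70×52 → 66×52, cost 66·70·52 = 240240; cumulative 529914. Total 529914.
Difference: |591066 − 529914| = 61152.

61152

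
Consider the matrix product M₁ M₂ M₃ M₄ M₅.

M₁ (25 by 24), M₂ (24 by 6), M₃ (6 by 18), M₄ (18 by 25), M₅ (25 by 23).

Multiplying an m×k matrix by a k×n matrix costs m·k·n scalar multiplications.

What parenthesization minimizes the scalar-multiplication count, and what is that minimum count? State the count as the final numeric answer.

Adjacent pairs: M₁M₂ = 25·24·6 = 3600; M₂M₃ = 24·6·18 = 2592; M₃M₄ = 6·18·25 = 2700; M₄M₅ = 18·25·23 = 10350.
Length 3: M₁..M₃: k=1: 0+2592+25·24·18=13392; k=2: 3600+0+25·6·18=6300 → min 6300 | M₂..M₄: k=2: 0+2700+24·6·25=6300; k=3: 2592+0+24·18·25=13392 → min 6300 | M₃..M₅: k=3: 0+10350+6·18·23=12834; k=4: 2700+0+6·25·23=6150 → min 6150.
Length 4: M₁..M₄: k=1: 0+6300+25·24·25=21300; k=2: 3600+2700+25·6·25=10050; k=3: 6300+0+25·18·25=17550 → min 10050 | M₂..M₅: k=2: 0+6150+24·6·23=9462; k=3: 2592+10350+24·18·23=22878; k=4: 6300+0+24·25·23=20100 → min 9462.
Length 5: M₁..M₅: k=1: 0+9462+25·24·23=23262; k=2: 3600+6150+25·6·23=13200; k=3: 6300+10350+25·18·23=27000; k=4: 10050+0+25·25·23=24425 → min 13200.
Optimal parenthesization: ((M₁ M₂) ((M₃ M₄) M₅)) with cost 13200.

13200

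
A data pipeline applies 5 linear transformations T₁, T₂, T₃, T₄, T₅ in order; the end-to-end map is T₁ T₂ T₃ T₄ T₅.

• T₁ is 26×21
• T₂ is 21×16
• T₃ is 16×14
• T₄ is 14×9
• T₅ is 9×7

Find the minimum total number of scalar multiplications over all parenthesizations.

8624

Adjacent pairs: T₁T₂ = 26·21·16 = 8736; T₂T₃ = 21·16·14 = 4704; T₃T₄ = 16·14·9 = 2016; T₄T₅ = 14·9·7 = 882.
Length 3: T₁..T₃: k=1: 0+4704+26·21·14=12348; k=2: 8736+0+26·16·14=14560 → min 12348 | T₂..T₄: k=2: 0+2016+21·16·9=5040; k=3: 4704+0+21·14·9=7350 → min 5040 | T₃..T₅: k=3: 0+882+16·14·7=2450; k=4: 2016+0+16·9·7=3024 → min 2450.
Length 4: T₁..T₄: k=1: 0+5040+26·21·9=9954; k=2: 8736+2016+26·16·9=14496; k=3: 12348+0+26·14·9=15624 → min 9954 | T₂..T₅: k=2: 0+2450+21·16·7=4802; k=3: 4704+882+21·14·7=7644; k=4: 5040+0+21·9·7=6363 → min 4802.
Length 5: T₁..T₅: k=1: 0+4802+26·21·7=8624; k=2: 8736+2450+26·16·7=14098; k=3: 12348+882+26·14·7=15778; k=4: 9954+0+26·9·7=11592 → min 8624.
Optimal order: (T₁ (T₂ (T₃ (T₄ T₅)))) with cost 8624.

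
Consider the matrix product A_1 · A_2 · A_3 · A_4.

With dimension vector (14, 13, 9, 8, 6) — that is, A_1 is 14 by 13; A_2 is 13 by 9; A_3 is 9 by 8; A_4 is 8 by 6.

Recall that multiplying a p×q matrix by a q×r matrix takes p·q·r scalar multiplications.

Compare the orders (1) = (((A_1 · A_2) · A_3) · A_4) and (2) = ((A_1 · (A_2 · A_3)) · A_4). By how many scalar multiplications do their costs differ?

Order (1) = (((A_1 · A_2) · A_3) · A_4): (A_1 · A_2): 14×13 by 13×9 → 14×9, cost 14·13·9 = 1638; ((A_1 · A_2) · A_3): 14×9 by 9×8 → 14×8, cost 14·9·8 = 1008; cumulative 2646; (((A_1 · A_2) · A_3) · A_4): 14×8 by 8×6 → 14×6, cost 14·8·6 = 672; cumulative 3318. Total 3318.
Order (2) = ((A_1 · (A_2 · A_3)) · A_4): (A_2 · A_3): 13×9 by 9×8 → 13×8, cost 13·9·8 = 936; (A_1 · (A_2 · A_3)): 14×13 by 13×8 → 14×8, cost 14·13·8 = 1456; cumulative 2392; ((A_1 · (A_2 · A_3)) · A_4): 14×8 by 8×6 → 14×6, cost 14·8·6 = 672; cumulative 3064. Total 3064.
Difference: |3318 − 3064| = 254.

254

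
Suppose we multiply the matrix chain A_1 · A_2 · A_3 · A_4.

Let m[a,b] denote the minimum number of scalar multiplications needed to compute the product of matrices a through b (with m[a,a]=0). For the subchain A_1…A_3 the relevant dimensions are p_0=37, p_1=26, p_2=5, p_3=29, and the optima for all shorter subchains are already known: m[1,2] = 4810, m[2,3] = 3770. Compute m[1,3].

10175

m[1,3] = min over k∈[1,2] of m[1,k]+m[k+1,3]+p_{0}·p_k·p_{3}.
k=1: 0 + 3770 + 37·26·29 = 31668; k=2: 4810 + 0 + 37·5·29 = 10175.
Minimum: 10175 at k=2.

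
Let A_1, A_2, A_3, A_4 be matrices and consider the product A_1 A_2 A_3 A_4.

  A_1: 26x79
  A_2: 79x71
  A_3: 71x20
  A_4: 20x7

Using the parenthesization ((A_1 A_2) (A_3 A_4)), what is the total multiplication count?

168696

(A_1 A_2): 26×79 by 79×71 → 26×71, cost 26·79·71 = 145834
(A_3 A_4): 71×20 by 20×7 → 71×7, cost 71·20·7 = 9940
((A_1 A_2) (A_3 A_4)): 26×71 by 71×7 → 26×7, cost 26·71·7 = 12922; cumulative 168696
Total: 168696 scalar multiplications.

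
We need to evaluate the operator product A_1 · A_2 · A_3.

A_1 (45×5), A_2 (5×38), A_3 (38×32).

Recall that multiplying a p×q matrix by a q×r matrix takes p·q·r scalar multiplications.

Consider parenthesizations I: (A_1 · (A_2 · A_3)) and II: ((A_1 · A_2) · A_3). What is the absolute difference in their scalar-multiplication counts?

Order I = (A_1 · (A_2 · A_3)): (A_2 · A_3): 5×38 by 38×32 → 5×32, cost 5·38·32 = 6080; (A_1 · (A_2 · A_3)): 45×5 by 5×32 → 45×32, cost 45·5·32 = 7200; cumulative 13280. Total 13280.
Order II = ((A_1 · A_2) · A_3): (A_1 · A_2): 45×5 by 5×38 → 45×38, cost 45·5·38 = 8550; ((A_1 · A_2) · A_3): 45×38 by 38×32 → 45×32, cost 45·38·32 = 54720; cumulative 63270. Total 63270.
Difference: |13280 − 63270| = 49990.

49990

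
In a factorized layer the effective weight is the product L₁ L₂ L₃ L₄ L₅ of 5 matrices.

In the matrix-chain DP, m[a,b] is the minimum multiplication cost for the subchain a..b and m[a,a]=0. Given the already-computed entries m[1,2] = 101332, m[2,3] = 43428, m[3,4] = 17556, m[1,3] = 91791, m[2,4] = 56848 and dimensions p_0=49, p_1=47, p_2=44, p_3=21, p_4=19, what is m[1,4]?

m[1,4] = min over k∈[1,3] of m[1,k]+m[k+1,4]+p_{0}·p_k·p_{4}.
k=1: 0 + 56848 + 49·47·19 = 100605; k=2: 101332 + 17556 + 49·44·19 = 159852; k=3: 91791 + 0 + 49·21·19 = 111342.
Minimum: 100605 at k=1.

100605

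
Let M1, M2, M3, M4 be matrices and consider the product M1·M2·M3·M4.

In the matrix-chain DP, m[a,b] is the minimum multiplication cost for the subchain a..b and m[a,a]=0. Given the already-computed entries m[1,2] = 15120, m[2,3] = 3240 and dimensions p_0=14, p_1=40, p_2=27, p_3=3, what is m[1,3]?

4920

m[1,3] = min over k∈[1,2] of m[1,k]+m[k+1,3]+p_{0}·p_k·p_{3}.
k=1: 0 + 3240 + 14·40·3 = 4920; k=2: 15120 + 0 + 14·27·3 = 16254.
Minimum: 4920 at k=1.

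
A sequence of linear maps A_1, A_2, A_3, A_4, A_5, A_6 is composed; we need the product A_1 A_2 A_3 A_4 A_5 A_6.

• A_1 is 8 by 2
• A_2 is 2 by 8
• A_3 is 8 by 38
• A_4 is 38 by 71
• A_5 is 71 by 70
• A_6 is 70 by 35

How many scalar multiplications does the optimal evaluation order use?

21404

Adjacent pairs: A_1A_2 = 8·2·8 = 128; A_2A_3 = 2·8·38 = 608; A_3A_4 = 8·38·71 = 21584; A_4A_5 = 38·71·70 = 188860; A_5A_6 = 71·70·35 = 173950.
Length 3: A_1..A_3: k=1: 0+608+8·2·38=1216; k=2: 128+0+8·8·38=2560 → min 1216 | A_2..A_4: k=2: 0+21584+2·8·71=22720; k=3: 608+0+2·38·71=6004 → min 6004 | A_3..A_5: k=3: 0+188860+8·38·70=210140; k=4: 21584+0+8·71·70=61344 → min 61344 | A_4..A_6: k=4: 0+173950+38·71·35=268380; k=5: 188860+0+38·70·35=281960 → min 268380.
Length 4: A_1..A_4: k=1: 0+6004+8·2·71=7140; k=2: 128+21584+8·8·71=26256; k=3: 1216+0+8·38·71=22800 → min 7140 | A_2..A_5: k=2: 0+61344+2·8·70=62464; k=3: 608+188860+2·38·70=194788; k=4: 6004+0+2·71·70=15944 → min 15944 | A_3..A_6: k=3: 0+268380+8·38·35=279020; k=4: 21584+173950+8·71·35=215414; k=5: 61344+0+8·70·35=80944 → min 80944.
Length 5: A_1..A_5: k=1: 0+15944+8·2·70=17064; k=2: 128+61344+8·8·70=65952; k=3: 1216+188860+8·38·70=211356; k=4: 7140+0+8·71·70=46900 → min 17064 | A_2..A_6: k=2: 0+80944+2·8·35=81504; k=3: 608+268380+2·38·35=271648; k=4: 6004+173950+2·71·35=184924; k=5: 15944+0+2·70·35=20844 → min 20844.
Length 6: A_1..A_6: k=1: 0+20844+8·2·35=21404; k=2: 128+80944+8·8·35=83312; k=3: 1216+268380+8·38·35=280236; k=4: 7140+173950+8·71·35=200970; k=5: 17064+0+8·70·35=36664 → min 21404.
Optimal order: (A_1 ((((A_2 A_3) A_4) A_5) A_6)) with cost 21404.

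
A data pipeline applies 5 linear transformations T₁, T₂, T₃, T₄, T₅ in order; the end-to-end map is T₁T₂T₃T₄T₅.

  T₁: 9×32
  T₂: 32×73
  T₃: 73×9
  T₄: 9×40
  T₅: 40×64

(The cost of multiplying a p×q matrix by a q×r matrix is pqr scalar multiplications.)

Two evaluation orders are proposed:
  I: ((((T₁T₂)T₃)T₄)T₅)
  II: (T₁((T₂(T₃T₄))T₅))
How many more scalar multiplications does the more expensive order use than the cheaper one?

Order I = ((((T₁T₂)T₃)T₄)T₅): (T₁T₂): 9×32 by 32×73 → 9×73, cost 9·32·73 = 21024; ((T₁T₂)T₃): 9×73 by 73×9 → 9×9, cost 9·73·9 = 5913; cumulative 26937; (((T₁T₂)T₃)T₄): 9×9 by 9×40 → 9×40, cost 9·9·40 = 3240; cumulative 30177; ((((T₁T₂)T₃)T₄)T₅): 9×40 by 40×64 → 9×64, cost 9·40·64 = 23040; cumulative 53217. Total 53217.
Order II = (T₁((T₂(T₃T₄))T₅)): (T₃T₄): 73×9 by 9×40 → 73×40, cost 73·9·40 = 26280; (T₂(T₃T₄)): 32×73 by 73×40 → 32×40, cost 32·73·40 = 93440; cumulative 119720; ((T₂(T₃T₄))T₅): 32×40 by 40×64 → 32×64, cost 32·40·64 = 81920; cumulative 201640; (T₁((T₂(T₃T₄))T₅)): 9×32 by 32×64 → 9×64, cost 9·32·64 = 18432; cumulative 220072. Total 220072.
Difference: |53217 − 220072| = 166855.

166855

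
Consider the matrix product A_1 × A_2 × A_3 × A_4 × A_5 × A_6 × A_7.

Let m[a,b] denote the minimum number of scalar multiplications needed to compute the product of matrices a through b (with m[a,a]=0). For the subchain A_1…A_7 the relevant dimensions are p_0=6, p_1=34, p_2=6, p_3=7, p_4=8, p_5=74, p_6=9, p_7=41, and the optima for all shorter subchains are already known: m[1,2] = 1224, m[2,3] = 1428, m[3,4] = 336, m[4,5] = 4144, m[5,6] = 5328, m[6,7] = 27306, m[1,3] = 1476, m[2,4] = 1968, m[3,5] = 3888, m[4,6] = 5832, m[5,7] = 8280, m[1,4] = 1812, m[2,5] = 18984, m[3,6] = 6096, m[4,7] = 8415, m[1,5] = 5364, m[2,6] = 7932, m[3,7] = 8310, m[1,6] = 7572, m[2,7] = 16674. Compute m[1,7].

9786

m[1,7] = min over k∈[1,6] of m[1,k]+m[k+1,7]+p_{0}·p_k·p_{7}.
k=1: 0 + 16674 + 6·34·41 = 25038; k=2: 1224 + 8310 + 6·6·41 = 11010; k=3: 1476 + 8415 + 6·7·41 = 11613; k=4: 1812 + 8280 + 6·8·41 = 12060; k=5: 5364 + 27306 + 6·74·41 = 50874; k=6: 7572 + 0 + 6·9·41 = 9786.
Minimum: 9786 at k=6.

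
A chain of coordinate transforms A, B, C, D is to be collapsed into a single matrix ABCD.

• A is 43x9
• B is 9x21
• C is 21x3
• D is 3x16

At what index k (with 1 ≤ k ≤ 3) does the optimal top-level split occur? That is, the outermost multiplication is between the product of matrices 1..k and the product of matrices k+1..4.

Adjacent pairs: AB = 43·9·21 = 8127; BC = 9·21·3 = 567; CD = 21·3·16 = 1008.
Length 3: A..C: k=1: 0+567+43·9·3=1728; k=2: 8127+0+43·21·3=10836 → min 1728 | B..D: k=2: 0+1008+9·21·16=4032; k=3: 567+0+9·3·16=999 → min 999.
Top-level splits: k=1: (A..A)·(B..D) → 0+999+43·9·16 = 7191; k=2: (A..B)·(C..D) → 8127+1008+43·21·16 = 23583; k=3: (A..C)·(D..D) → 1728+0+43·3·16 = 3792.
Best split is after C, i.e. k = 3.

3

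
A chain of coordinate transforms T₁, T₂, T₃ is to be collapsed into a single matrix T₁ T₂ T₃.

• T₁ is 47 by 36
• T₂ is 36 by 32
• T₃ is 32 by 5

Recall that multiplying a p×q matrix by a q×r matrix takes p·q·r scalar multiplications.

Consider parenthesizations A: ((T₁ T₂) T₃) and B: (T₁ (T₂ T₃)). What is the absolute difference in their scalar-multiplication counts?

47444

Order A = ((T₁ T₂) T₃): (T₁ T₂): 47×36 by 36×32 → 47×32, cost 47·36·32 = 54144; ((T₁ T₂) T₃): 47×32 by 32×5 → 47×5, cost 47·32·5 = 7520; cumulative 61664. Total 61664.
Order B = (T₁ (T₂ T₃)): (T₂ T₃): 36×32 by 32×5 → 36×5, cost 36·32·5 = 5760; (T₁ (T₂ T₃)): 47×36 by 36×5 → 47×5, cost 47·36·5 = 8460; cumulative 14220. Total 14220.
Difference: |61664 − 14220| = 47444.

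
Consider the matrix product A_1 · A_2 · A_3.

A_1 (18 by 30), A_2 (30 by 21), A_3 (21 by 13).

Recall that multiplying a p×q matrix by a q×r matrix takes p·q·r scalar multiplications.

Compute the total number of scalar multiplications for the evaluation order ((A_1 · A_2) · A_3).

16254

(A_1 · A_2): 18×30 by 30×21 → 18×21, cost 18·30·21 = 11340
((A_1 · A_2) · A_3): 18×21 by 21×13 → 18×13, cost 18·21·13 = 4914; cumulative 16254
Total: 16254 scalar multiplications.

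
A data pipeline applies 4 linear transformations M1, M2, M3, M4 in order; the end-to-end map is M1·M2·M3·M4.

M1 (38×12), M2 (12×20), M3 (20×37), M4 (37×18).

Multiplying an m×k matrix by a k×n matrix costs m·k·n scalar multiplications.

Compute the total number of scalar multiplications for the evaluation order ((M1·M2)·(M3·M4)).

(M1·M2): 38×12 by 12×20 → 38×20, cost 38·12·20 = 9120
(M3·M4): 20×37 by 37×18 → 20×18, cost 20·37·18 = 13320
((M1·M2)·(M3·M4)): 38×20 by 20×18 → 38×18, cost 38·20·18 = 13680; cumulative 36120
Total: 36120 scalar multiplications.

36120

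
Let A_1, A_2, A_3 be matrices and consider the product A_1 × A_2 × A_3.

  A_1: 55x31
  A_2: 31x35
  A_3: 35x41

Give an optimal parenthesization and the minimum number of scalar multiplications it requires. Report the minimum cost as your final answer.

(A_1 × (A_2 × A_3)): cost 114390.
((A_1 × A_2) × A_3): cost 138600.
Optimal: (A_1 × (A_2 × A_3)) with cost 114390.

114390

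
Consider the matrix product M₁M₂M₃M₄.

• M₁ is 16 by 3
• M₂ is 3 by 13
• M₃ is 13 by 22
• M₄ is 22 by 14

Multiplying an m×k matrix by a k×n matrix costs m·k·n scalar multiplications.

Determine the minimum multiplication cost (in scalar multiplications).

2454

Adjacent pairs: M₁M₂ = 16·3·13 = 624; M₂M₃ = 3·13·22 = 858; M₃M₄ = 13·22·14 = 4004.
Length 3: M₁..M₃: k=1: 0+858+16·3·22=1914; k=2: 624+0+16·13·22=5200 → min 1914 | M₂..M₄: k=2: 0+4004+3·13·14=4550; k=3: 858+0+3·22·14=1782 → min 1782.
Length 4: M₁..M₄: k=1: 0+1782+16·3·14=2454; k=2: 624+4004+16·13·14=7540; k=3: 1914+0+16·22·14=6842 → min 2454.
Optimal order: (M₁((M₂M₃)M₄)) with cost 2454.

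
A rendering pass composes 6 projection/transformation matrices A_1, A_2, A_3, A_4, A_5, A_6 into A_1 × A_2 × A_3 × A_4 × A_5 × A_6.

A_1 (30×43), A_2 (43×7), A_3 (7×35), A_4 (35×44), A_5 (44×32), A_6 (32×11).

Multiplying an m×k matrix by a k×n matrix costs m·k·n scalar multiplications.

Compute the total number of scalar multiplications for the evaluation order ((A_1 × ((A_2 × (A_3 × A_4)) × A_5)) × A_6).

(A_3 × A_4): 7×35 by 35×44 → 7×44, cost 7·35·44 = 10780
(A_2 × (A_3 × A_4)): 43×7 by 7×44 → 43×44, cost 43·7·44 = 13244; cumulative 24024
((A_2 × (A_3 × A_4)) × A_5): 43×44 by 44×32 → 43×32, cost 43·44·32 = 60544; cumulative 84568
(A_1 × ((A_2 × (A_3 × A_4)) × A_5)): 30×43 by 43×32 → 30×32, cost 30·43·32 = 41280; cumulative 125848
((A_1 × ((A_2 × (A_3 × A_4)) × A_5)) × A_6): 30×32 by 32×11 → 30×11, cost 30·32·11 = 10560; cumulative 136408
Total: 136408 scalar multiplications.

136408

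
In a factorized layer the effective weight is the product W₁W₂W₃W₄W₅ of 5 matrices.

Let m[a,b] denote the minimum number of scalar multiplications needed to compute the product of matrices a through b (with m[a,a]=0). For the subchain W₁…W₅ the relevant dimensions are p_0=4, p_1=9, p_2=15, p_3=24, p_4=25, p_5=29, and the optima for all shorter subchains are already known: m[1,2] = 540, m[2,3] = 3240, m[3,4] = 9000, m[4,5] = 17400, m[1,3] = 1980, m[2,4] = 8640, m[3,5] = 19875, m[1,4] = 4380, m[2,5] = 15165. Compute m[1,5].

7280

m[1,5] = min over k∈[1,4] of m[1,k]+m[k+1,5]+p_{0}·p_k·p_{5}.
k=1: 0 + 15165 + 4·9·29 = 16209; k=2: 540 + 19875 + 4·15·29 = 22155; k=3: 1980 + 17400 + 4·24·29 = 22164; k=4: 4380 + 0 + 4·25·29 = 7280.
Minimum: 7280 at k=4.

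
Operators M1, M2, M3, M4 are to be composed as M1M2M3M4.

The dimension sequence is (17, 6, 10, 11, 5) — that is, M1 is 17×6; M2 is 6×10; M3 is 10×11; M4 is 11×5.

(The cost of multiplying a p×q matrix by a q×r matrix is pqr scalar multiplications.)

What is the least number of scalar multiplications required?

1360

Adjacent pairs: M1M2 = 17·6·10 = 1020; M2M3 = 6·10·11 = 660; M3M4 = 10·11·5 = 550.
Length 3: M1..M3: k=1: 0+660+17·6·11=1782; k=2: 1020+0+17·10·11=2890 → min 1782 | M2..M4: k=2: 0+550+6·10·5=850; k=3: 660+0+6·11·5=990 → min 850.
Length 4: M1..M4: k=1: 0+850+17·6·5=1360; k=2: 1020+550+17·10·5=2420; k=3: 1782+0+17·11·5=2717 → min 1360.
Optimal order: (M1(M2(M3M4))) with cost 1360.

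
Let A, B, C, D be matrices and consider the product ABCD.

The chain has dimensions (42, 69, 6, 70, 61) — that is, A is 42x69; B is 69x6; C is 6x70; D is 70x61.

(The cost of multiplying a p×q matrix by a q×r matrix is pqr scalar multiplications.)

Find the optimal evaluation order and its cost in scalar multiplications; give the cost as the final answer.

58380

Adjacent pairs: AB = 42·69·6 = 17388; BC = 69·6·70 = 28980; CD = 6·70·61 = 25620.
Length 3: A..C: k=1: 0+28980+42·69·70=231840; k=2: 17388+0+42·6·70=35028 → min 35028 | B..D: k=2: 0+25620+69·6·61=50874; k=3: 28980+0+69·70·61=323610 → min 50874.
Length 4: A..D: k=1: 0+50874+42·69·61=227652; k=2: 17388+25620+42·6·61=58380; k=3: 35028+0+42·70·61=214368 → min 58380.
Optimal parenthesization: ((AB)(CD)) with cost 58380.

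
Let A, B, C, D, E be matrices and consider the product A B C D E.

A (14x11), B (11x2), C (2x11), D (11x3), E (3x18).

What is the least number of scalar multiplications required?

986

Adjacent pairs: AB = 14·11·2 = 308; BC = 11·2·11 = 242; CD = 2·11·3 = 66; DE = 11·3·18 = 594.
Length 3: A..C: k=1: 0+242+14·11·11=1936; k=2: 308+0+14·2·11=616 → min 616 | B..D: k=2: 0+66+11·2·3=132; k=3: 242+0+11·11·3=605 → min 132 | C..E: k=3: 0+594+2·11·18=990; k=4: 66+0+2·3·18=174 → min 174.
Length 4: A..D: k=1: 0+132+14·11·3=594; k=2: 308+66+14·2·3=458; k=3: 616+0+14·11·3=1078 → min 458 | B..E: k=2: 0+174+11·2·18=570; k=3: 242+594+11·11·18=3014; k=4: 132+0+11·3·18=726 → min 570.
Length 5: A..E: k=1: 0+570+14·11·18=3342; k=2: 308+174+14·2·18=986; k=3: 616+594+14·11·18=3982; k=4: 458+0+14·3·18=1214 → min 986.
Optimal order: ((A B) ((C D) E)) with cost 986.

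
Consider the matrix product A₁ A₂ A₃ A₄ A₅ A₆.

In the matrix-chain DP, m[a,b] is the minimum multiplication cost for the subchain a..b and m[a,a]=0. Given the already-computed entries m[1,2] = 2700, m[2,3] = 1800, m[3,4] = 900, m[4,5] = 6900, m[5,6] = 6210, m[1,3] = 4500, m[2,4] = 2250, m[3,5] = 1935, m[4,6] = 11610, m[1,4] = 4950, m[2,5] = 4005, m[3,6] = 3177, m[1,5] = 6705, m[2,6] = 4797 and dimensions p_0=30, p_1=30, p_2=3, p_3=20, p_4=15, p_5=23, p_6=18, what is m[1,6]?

m[1,6] = min over k∈[1,5] of m[1,k]+m[k+1,6]+p_{0}·p_k·p_{6}.
k=1: 0 + 4797 + 30·30·18 = 20997; k=2: 2700 + 3177 + 30·3·18 = 7497; k=3: 4500 + 11610 + 30·20·18 = 26910; k=4: 4950 + 6210 + 30·15·18 = 19260; k=5: 6705 + 0 + 30·23·18 = 19125.
Minimum: 7497 at k=2.

7497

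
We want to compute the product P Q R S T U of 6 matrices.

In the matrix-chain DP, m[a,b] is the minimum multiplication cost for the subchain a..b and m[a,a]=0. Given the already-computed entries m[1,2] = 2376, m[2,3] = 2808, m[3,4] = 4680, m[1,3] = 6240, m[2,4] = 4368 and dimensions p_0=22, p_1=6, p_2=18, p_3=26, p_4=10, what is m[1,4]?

m[1,4] = min over k∈[1,3] of m[1,k]+m[k+1,4]+p_{0}·p_k·p_{4}.
k=1: 0 + 4368 + 22·6·10 = 5688; k=2: 2376 + 4680 + 22·18·10 = 11016; k=3: 6240 + 0 + 22·26·10 = 11960.
Minimum: 5688 at k=1.

5688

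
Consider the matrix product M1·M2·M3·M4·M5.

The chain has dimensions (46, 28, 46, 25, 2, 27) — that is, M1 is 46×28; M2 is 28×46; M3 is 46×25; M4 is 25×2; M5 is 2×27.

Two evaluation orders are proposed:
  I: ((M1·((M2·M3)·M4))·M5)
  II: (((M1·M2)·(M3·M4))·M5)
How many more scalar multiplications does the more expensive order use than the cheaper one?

Order I = ((M1·((M2·M3)·M4))·M5): (M2·M3): 28×46 by 46×25 → 28×25, cost 28·46·25 = 32200; ((M2·M3)·M4): 28×25 by 25×2 → 28×2, cost 28·25·2 = 1400; cumulative 33600; (M1·((M2·M3)·M4)): 46×28 by 28×2 → 46×2, cost 46·28·2 = 2576; cumulative 36176; ((M1·((M2·M3)·M4))·M5): 46×2 by 2×27 → 46×27, cost 46·2·27 = 2484; cumulative 38660. Total 38660.
Order II = (((M1·M2)·(M3·M4))·M5): (M1·M2): 46×28 by 28×46 → 46×46, cost 46·28·46 = 59248; (M3·M4): 46×25 by 25×2 → 46×2, cost 46·25·2 = 2300; ((M1·M2)·(M3·M4)): 46×46 by 46×2 → 46×2, cost 46·46·2 = 4232; cumulative 65780; (((M1·M2)·(M3·M4))·M5): 46×2 by 2×27 → 46×27, cost 46·2·27 = 2484; cumulative 68264. Total 68264.
Difference: |38660 − 68264| = 29604.

29604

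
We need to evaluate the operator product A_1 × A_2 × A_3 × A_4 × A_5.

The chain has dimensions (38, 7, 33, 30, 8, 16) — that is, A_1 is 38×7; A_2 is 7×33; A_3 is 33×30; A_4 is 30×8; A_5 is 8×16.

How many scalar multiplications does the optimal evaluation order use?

13762

Adjacent pairs: A_1A_2 = 38·7·33 = 8778; A_2A_3 = 7·33·30 = 6930; A_3A_4 = 33·30·8 = 7920; A_4A_5 = 30·8·16 = 3840.
Length 3: A_1..A_3: k=1: 0+6930+38·7·30=14910; k=2: 8778+0+38·33·30=46398 → min 14910 | A_2..A_4: k=2: 0+7920+7·33·8=9768; k=3: 6930+0+7·30·8=8610 → min 8610 | A_3..A_5: k=3: 0+3840+33·30·16=19680; k=4: 7920+0+33·8·16=12144 → min 12144.
Length 4: A_1..A_4: k=1: 0+8610+38·7·8=10738; k=2: 8778+7920+38·33·8=26730; k=3: 14910+0+38·30·8=24030 → min 10738 | A_2..A_5: k=2: 0+12144+7·33·16=15840; k=3: 6930+3840+7·30·16=14130; k=4: 8610+0+7·8·16=9506 → min 9506.
Length 5: A_1..A_5: k=1: 0+9506+38·7·16=13762; k=2: 8778+12144+38·33·16=40986; k=3: 14910+3840+38·30·16=36990; k=4: 10738+0+38·8·16=15602 → min 13762.
Optimal order: (A_1 × (((A_2 × A_3) × A_4) × A_5)) with cost 13762.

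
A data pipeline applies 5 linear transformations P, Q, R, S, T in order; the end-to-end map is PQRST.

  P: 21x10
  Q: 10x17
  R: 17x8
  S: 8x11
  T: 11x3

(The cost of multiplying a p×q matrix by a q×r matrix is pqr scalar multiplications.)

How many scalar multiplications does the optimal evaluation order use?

Adjacent pairs: PQ = 21·10·17 = 3570; QR = 10·17·8 = 1360; RS = 17·8·11 = 1496; ST = 8·11·3 = 264.
Length 3: P..R: k=1: 0+1360+21·10·8=3040; k=2: 3570+0+21·17·8=6426 → min 3040 | Q..S: k=2: 0+1496+10·17·11=3366; k=3: 1360+0+10·8·11=2240 → min 2240 | R..T: k=3: 0+264+17·8·3=672; k=4: 1496+0+17·11·3=2057 → min 672.
Length 4: P..S: k=1: 0+2240+21·10·11=4550; k=2: 3570+1496+21·17·11=8993; k=3: 3040+0+21·8·11=4888 → min 4550 | Q..T: k=2: 0+672+10·17·3=1182; k=3: 1360+264+10·8·3=1864; k=4: 2240+0+10·11·3=2570 → min 1182.
Length 5: P..T: k=1: 0+1182+21·10·3=1812; k=2: 3570+672+21·17·3=5313; k=3: 3040+264+21·8·3=3808; k=4: 4550+0+21·11·3=5243 → min 1812.
Optimal order: (P(Q(R(ST)))) with cost 1812.

1812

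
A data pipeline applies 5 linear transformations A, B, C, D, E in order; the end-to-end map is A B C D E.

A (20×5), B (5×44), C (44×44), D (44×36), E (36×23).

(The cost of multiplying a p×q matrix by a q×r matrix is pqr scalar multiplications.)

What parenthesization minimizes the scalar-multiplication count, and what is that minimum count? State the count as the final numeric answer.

24040

Adjacent pairs: AB = 20·5·44 = 4400; BC = 5·44·44 = 9680; CD = 44·44·36 = 69696; DE = 44·36·23 = 36432.
Length 3: A..C: k=1: 0+9680+20·5·44=14080; k=2: 4400+0+20·44·44=43120 → min 14080 | B..D: k=2: 0+69696+5·44·36=77616; k=3: 9680+0+5·44·36=17600 → min 17600 | C..E: k=3: 0+36432+44·44·23=80960; k=4: 69696+0+44·36·23=106128 → min 80960.
Length 4: A..D: k=1: 0+17600+20·5·36=21200; k=2: 4400+69696+20·44·36=105776; k=3: 14080+0+20·44·36=45760 → min 21200 | B..E: k=2: 0+80960+5·44·23=86020; k=3: 9680+36432+5·44·23=51172; k=4: 17600+0+5·36·23=21740 → min 21740.
Length 5: A..E: k=1: 0+21740+20·5·23=24040; k=2: 4400+80960+20·44·23=105600; k=3: 14080+36432+20·44·23=70752; k=4: 21200+0+20·36·23=37760 → min 24040.
Optimal parenthesization: (A (((B C) D) E)) with cost 24040.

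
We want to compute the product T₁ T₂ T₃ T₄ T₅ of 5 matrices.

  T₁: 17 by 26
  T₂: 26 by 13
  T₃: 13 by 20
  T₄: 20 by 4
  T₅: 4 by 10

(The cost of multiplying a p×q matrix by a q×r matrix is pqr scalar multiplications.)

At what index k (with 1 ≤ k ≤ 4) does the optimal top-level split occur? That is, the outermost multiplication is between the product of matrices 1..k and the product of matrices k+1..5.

Adjacent pairs: T₁T₂ = 17·26·13 = 5746; T₂T₃ = 26·13·20 = 6760; T₃T₄ = 13·20·4 = 1040; T₄T₅ = 20·4·10 = 800.
Length 3: T₁..T₃: k=1: 0+6760+17·26·20=15600; k=2: 5746+0+17·13·20=10166 → min 10166 | T₂..T₄: k=2: 0+1040+26·13·4=2392; k=3: 6760+0+26·20·4=8840 → min 2392 | T₃..T₅: k=3: 0+800+13·20·10=3400; k=4: 1040+0+13·4·10=1560 → min 1560.
Length 4: T₁..T₄: k=1: 0+2392+17·26·4=4160; k=2: 5746+1040+17·13·4=7670; k=3: 10166+0+17·20·4=11526 → min 4160 | T₂..T₅: k=2: 0+1560+26·13·10=4940; k=3: 6760+800+26·20·10=12760; k=4: 2392+0+26·4·10=3432 → min 3432.
Top-level splits: k=1: (T₁..T₁)·(T₂..T₅) → 0+3432+17·26·10 = 7852; k=2: (T₁..T₂)·(T₃..T₅) → 5746+1560+17·13·10 = 9516; k=3: (T₁..T₃)·(T₄..T₅) → 10166+800+17·20·10 = 14366; k=4: (T₁..T₄)·(T₅..T₅) → 4160+0+17·4·10 = 4840.
Best split is after T₄, i.e. k = 4.

4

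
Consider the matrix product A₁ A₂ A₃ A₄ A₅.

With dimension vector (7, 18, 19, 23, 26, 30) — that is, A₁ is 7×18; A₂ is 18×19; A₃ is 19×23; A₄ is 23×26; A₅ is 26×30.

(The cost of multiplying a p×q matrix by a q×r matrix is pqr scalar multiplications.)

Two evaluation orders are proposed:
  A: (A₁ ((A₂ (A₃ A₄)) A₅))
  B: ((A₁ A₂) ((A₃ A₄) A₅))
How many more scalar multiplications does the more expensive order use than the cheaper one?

Order A = (A₁ ((A₂ (A₃ A₄)) A₅)): (A₃ A₄): 19×23 by 23×26 → 19×26, cost 19·23·26 = 11362; (A₂ (A₃ A₄)): 18×19 by 19×26 → 18×26, cost 18·19·26 = 8892; cumulative 20254; ((A₂ (A₃ A₄)) A₅): 18×26 by 26×30 → 18×30, cost 18·26·30 = 14040; cumulative 34294; (A₁ ((A₂ (A₃ A₄)) A₅)): 7×18 by 18×30 → 7×30, cost 7·18·30 = 3780; cumulative 38074. Total 38074.
Order B = ((A₁ A₂) ((A₃ A₄) A₅)): (A₁ A₂): 7×18 by 18×19 → 7×19, cost 7·18·19 = 2394; (A₃ A₄): 19×23 by 23×26 → 19×26, cost 19·23·26 = 11362; ((A₃ A₄) A₅): 19×26 by 26×30 → 19×30, cost 19·26·30 = 14820; cumulative 26182; ((A₁ A₂) ((A₃ A₄) A₅)): 7×19 by 19×30 → 7×30, cost 7·19·30 = 3990; cumulative 32566. Total 32566.
Difference: |38074 − 32566| = 5508.

5508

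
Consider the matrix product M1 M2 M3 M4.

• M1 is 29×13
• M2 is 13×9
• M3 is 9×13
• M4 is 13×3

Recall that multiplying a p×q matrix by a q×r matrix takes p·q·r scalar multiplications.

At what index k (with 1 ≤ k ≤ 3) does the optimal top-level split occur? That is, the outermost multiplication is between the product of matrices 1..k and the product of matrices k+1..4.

Adjacent pairs: M1M2 = 29·13·9 = 3393; M2M3 = 13·9·13 = 1521; M3M4 = 9·13·3 = 351.
Length 3: M1..M3: k=1: 0+1521+29·13·13=6422; k=2: 3393+0+29·9·13=6786 → min 6422 | M2..M4: k=2: 0+351+13·9·3=702; k=3: 1521+0+13·13·3=2028 → min 702.
Top-level splits: k=1: (M1..M1)·(M2..M4) → 0+702+29·13·3 = 1833; k=2: (M1..M2)·(M3..M4) → 3393+351+29·9·3 = 4527; k=3: (M1..M3)·(M4..M4) → 6422+0+29·13·3 = 7553.
Best split is after M1, i.e. k = 1.

1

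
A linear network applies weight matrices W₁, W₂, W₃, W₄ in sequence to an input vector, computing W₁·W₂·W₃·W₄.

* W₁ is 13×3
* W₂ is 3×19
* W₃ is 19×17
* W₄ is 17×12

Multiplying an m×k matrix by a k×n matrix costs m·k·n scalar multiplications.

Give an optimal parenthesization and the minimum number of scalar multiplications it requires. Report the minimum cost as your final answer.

2049

Adjacent pairs: W₁W₂ = 13·3·19 = 741; W₂W₃ = 3·19·17 = 969; W₃W₄ = 19·17·12 = 3876.
Length 3: W₁..W₃: k=1: 0+969+13·3·17=1632; k=2: 741+0+13·19·17=4940 → min 1632 | W₂..W₄: k=2: 0+3876+3·19·12=4560; k=3: 969+0+3·17·12=1581 → min 1581.
Length 4: W₁..W₄: k=1: 0+1581+13·3·12=2049; k=2: 741+3876+13·19·12=7581; k=3: 1632+0+13·17·12=4284 → min 2049.
Optimal parenthesization: (W₁·((W₂·W₃)·W₄)) with cost 2049.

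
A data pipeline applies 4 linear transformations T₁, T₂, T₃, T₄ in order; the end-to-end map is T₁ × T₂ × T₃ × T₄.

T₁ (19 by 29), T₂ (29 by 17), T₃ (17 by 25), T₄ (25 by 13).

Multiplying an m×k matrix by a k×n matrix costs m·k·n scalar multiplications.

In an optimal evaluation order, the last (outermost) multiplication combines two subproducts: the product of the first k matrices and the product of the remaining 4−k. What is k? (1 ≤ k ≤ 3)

2

Adjacent pairs: T₁T₂ = 19·29·17 = 9367; T₂T₃ = 29·17·25 = 12325; T₃T₄ = 17·25·13 = 5525.
Length 3: T₁..T₃: k=1: 0+12325+19·29·25=26100; k=2: 9367+0+19·17·25=17442 → min 17442 | T₂..T₄: k=2: 0+5525+29·17·13=11934; k=3: 12325+0+29·25·13=21750 → min 11934.
Top-level splits: k=1: (T₁..T₁)·(T₂..T₄) → 0+11934+19·29·13 = 19097; k=2: (T₁..T₂)·(T₃..T₄) → 9367+5525+19·17·13 = 19091; k=3: (T₁..T₃)·(T₄..T₄) → 17442+0+19·25·13 = 23617.
Best split is after T₂, i.e. k = 2.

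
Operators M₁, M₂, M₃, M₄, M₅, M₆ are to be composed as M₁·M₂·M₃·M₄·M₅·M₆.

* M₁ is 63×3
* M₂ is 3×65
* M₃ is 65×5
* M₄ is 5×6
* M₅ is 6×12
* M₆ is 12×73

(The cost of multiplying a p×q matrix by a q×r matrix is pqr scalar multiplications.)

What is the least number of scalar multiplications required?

17706

Adjacent pairs: M₁M₂ = 63·3·65 = 12285; M₂M₃ = 3·65·5 = 975; M₃M₄ = 65·5·6 = 1950; M₄M₅ = 5·6·12 = 360; M₅M₆ = 6·12·73 = 5256.
Length 3: M₁..M₃: k=1: 0+975+63·3·5=1920; k=2: 12285+0+63·65·5=32760 → min 1920 | M₂..M₄: k=2: 0+1950+3·65·6=3120; k=3: 975+0+3·5·6=1065 → min 1065 | M₃..M₅: k=3: 0+360+65·5·12=4260; k=4: 1950+0+65·6·12=6630 → min 4260 | M₄..M₆: k=4: 0+5256+5·6·73=7446; k=5: 360+0+5·12·73=4740 → min 4740.
Length 4: M₁..M₄: k=1: 0+1065+63·3·6=2199; k=2: 12285+1950+63·65·6=38805; k=3: 1920+0+63·5·6=3810 → min 2199 | M₂..M₅: k=2: 0+4260+3·65·12=6600; k=3: 975+360+3·5·12=1515; k=4: 1065+0+3·6·12=1281 → min 1281 | M₃..M₆: k=3: 0+4740+65·5·73=28465; k=4: 1950+5256+65·6·73=35676; k=5: 4260+0+65·12·73=61200 → min 28465.
Length 5: M₁..M₅: k=1: 0+1281+63·3·12=3549; k=2: 12285+4260+63·65·12=65685; k=3: 1920+360+63·5·12=6060; k=4: 2199+0+63·6·12=6735 → min 3549 | M₂..M₆: k=2: 0+28465+3·65·73=42700; k=3: 975+4740+3·5·73=6810; k=4: 1065+5256+3·6·73=7635; k=5: 1281+0+3·12·73=3909 → min 3909.
Length 6: M₁..M₆: k=1: 0+3909+63·3·73=17706; k=2: 12285+28465+63·65·73=339685; k=3: 1920+4740+63·5·73=29655; k=4: 2199+5256+63·6·73=35049; k=5: 3549+0+63·12·73=58737 → min 17706.
Optimal order: (M₁·((((M₂·M₃)·M₄)·M₅)·M₆)) with cost 17706.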